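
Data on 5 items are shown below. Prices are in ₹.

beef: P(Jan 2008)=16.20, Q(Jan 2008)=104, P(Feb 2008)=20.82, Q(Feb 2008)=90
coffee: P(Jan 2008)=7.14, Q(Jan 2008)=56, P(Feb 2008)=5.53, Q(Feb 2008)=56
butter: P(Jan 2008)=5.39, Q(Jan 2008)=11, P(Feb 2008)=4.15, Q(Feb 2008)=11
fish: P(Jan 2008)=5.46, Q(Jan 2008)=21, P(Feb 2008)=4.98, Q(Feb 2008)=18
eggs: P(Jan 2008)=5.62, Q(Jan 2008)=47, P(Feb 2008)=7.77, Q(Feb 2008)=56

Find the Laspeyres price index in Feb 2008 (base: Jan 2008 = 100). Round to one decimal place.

118.5

Laspeyres price index uses base-period quantities as weights.
ΣP(Feb 2008)·Q(Jan 2008) = 20.82×104 + 5.53×56 + 4.15×11 + 4.98×21 + 7.77×47 = 2165.28 + 309.68 + 45.65 + 104.58 + 365.19 = 2990.38
ΣP(Jan 2008)·Q(Jan 2008) = 16.20×104 + 7.14×56 + 5.39×11 + 5.46×21 + 5.62×47 = 1684.8 + 399.84 + 59.29 + 114.66 + 264.14 = 2522.73
Index = 2990.38 / 2522.73 × 100 = 118.5375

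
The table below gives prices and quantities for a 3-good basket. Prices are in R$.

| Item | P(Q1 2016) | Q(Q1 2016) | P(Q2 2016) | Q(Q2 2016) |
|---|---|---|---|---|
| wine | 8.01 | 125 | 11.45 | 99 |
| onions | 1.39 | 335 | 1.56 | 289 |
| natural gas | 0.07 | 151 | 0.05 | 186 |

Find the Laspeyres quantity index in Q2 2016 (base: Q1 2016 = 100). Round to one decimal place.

81.7

Laspeyres quantity index uses base-period prices as weights.
ΣP(Q1 2016)·Q(Q2 2016) = 8.01×99 + 1.39×289 + 0.07×186 = 792.99 + 401.71 + 13.02 = 1207.72
ΣP(Q1 2016)·Q(Q1 2016) = 8.01×125 + 1.39×335 + 0.07×151 = 1001.25 + 465.65 + 10.57 = 1477.47
Index = 1207.72 / 1477.47 × 100 = 81.7424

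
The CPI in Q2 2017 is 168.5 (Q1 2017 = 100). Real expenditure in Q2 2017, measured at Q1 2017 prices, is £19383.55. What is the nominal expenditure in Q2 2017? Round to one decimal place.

32661.3

Nominal = Real × (Index/100) = 19383.55 × (168.5/100)
        = 19383.55 × 1.685 = 32661.2817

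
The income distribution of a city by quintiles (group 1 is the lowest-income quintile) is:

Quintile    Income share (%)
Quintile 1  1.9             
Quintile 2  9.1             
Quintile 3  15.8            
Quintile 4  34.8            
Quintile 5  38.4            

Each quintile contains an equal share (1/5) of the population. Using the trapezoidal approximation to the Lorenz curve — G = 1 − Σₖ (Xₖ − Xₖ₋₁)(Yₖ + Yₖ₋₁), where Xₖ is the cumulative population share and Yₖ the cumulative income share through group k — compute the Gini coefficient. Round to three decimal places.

0.395

Cumulative income shares Yₖ: 0.0190, 0.1100, 0.2680, 0.6160, 1.0000
Σ (Xₖ−Xₖ₋₁)(Yₖ+Yₖ₋₁) = (1/5)(0.0190+0.0000) + (1/5)(0.1100+0.0190) + (1/5)(0.2680+0.1100) + (1/5)(0.6160+0.2680) + (1/5)(1.0000+0.6160)
  = 0.0038 + 0.0258 + 0.0756 + 0.1768 + 0.3232 = 0.6052
G = 1 − 0.6052 = 0.3948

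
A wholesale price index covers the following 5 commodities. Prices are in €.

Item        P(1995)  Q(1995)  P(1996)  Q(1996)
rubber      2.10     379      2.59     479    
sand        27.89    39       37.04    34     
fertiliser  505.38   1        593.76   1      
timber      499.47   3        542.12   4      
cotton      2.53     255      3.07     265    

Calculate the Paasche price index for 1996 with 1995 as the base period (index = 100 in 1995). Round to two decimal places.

118.49

Paasche price index uses current-period quantities as weights.
ΣP(1996)·Q(1996) = 2.59×479 + 37.04×34 + 593.76×1 + 542.12×4 + 3.07×265 = 1240.61 + 1259.36 + 593.76 + 2168.48 + 813.55 = 6075.76
ΣP(1995)·Q(1996) = 2.10×479 + 27.89×34 + 505.38×1 + 499.47×4 + 2.53×265 = 1005.9 + 948.26 + 505.38 + 1997.88 + 670.45 = 5127.87
Index = 6075.76 / 5127.87 × 100 = 118.4851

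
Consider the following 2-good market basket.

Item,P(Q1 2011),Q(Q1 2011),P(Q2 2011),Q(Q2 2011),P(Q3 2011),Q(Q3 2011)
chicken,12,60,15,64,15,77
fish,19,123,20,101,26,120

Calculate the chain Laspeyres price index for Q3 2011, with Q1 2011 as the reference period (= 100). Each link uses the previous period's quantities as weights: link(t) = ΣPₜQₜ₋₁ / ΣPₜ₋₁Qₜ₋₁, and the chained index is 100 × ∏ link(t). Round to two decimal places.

Link Q1 2011→Q2 2011:
ΣP(Q2 2011)Q(Q1 2011) = 15×60 + 20×123 = 900 + 2460 = 3360
ΣP(Q1 2011)Q(Q1 2011) = 12×60 + 19×123 = 720 + 2337 = 3057
link = 3360/3057 = 1.099117
Link Q2 2011→Q3 2011:
ΣP(Q3 2011)Q(Q2 2011) = 15×64 + 26×101 = 960 + 2626 = 3586
ΣP(Q2 2011)Q(Q2 2011) = 15×64 + 20×101 = 960 + 2020 = 2980
link = 3586/2980 = 1.203356
Chained index = 100 × 1.099117 × 1.203356 = 132.2628

132.26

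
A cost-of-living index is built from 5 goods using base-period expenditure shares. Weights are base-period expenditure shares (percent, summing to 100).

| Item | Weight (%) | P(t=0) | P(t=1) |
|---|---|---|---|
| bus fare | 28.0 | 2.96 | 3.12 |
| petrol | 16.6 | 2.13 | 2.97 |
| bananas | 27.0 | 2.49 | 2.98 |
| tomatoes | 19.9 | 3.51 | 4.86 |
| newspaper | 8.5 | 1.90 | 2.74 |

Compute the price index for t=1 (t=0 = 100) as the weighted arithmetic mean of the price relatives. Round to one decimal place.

124.8

bus fare: 28.0 × (3.12/2.96) = 28.0 × 1.054054 = 29.5135
petrol: 16.6 × (2.97/2.13) = 16.6 × 1.394366 = 23.1465
bananas: 27.0 × (2.98/2.49) = 27.0 × 1.196787 = 32.3133
tomatoes: 19.9 × (4.86/3.51) = 19.9 × 1.384615 = 27.5538
newspaper: 8.5 × (2.74/1.90) = 8.5 × 1.442105 = 12.2579
Index = Σ wᵢ·(p₁ᵢ/p₀ᵢ) = 29.5135 + 23.1465 + 32.3133 + 27.5538 + 12.2579 = 124.7850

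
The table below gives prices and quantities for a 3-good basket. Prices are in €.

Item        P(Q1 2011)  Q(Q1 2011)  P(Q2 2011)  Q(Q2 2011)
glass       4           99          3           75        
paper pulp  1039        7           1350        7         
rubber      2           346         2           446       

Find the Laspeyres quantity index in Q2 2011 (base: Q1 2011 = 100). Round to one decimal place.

Laspeyres quantity index uses base-period prices as weights.
ΣP(Q1 2011)·Q(Q2 2011) = 4×75 + 1039×7 + 2×446 = 300 + 7273 + 892 = 8465
ΣP(Q1 2011)·Q(Q1 2011) = 4×99 + 1039×7 + 2×346 = 396 + 7273 + 692 = 8361
Index = 8465 / 8361 × 100 = 101.2439

101.2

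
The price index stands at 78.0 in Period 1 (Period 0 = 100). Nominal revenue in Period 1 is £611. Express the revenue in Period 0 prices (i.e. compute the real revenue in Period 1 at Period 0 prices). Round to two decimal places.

Real = Nominal ÷ (Index/100) = 611 ÷ (78.0/100)
     = 611 ÷ 0.780 = 783.3333

783.33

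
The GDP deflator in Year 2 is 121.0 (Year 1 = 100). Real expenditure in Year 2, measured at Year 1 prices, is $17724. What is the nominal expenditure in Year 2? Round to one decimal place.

21446.0

Nominal = Real × (Index/100) = 17724 × (121.0/100)
        = 17724 × 1.210 = 21446.0400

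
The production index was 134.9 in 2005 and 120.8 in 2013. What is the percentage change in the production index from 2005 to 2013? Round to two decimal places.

-10.45%

Change = (120.8 − 134.9) / 134.9 × 100
       = -14.1 / 134.9 × 100 = -10.4522%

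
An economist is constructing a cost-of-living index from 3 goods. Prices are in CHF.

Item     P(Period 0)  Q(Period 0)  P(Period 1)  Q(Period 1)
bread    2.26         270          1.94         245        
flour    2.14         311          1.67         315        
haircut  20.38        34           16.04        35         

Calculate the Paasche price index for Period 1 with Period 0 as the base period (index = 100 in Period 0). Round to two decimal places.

80.51

Paasche price index uses current-period quantities as weights.
ΣP(Period 1)·Q(Period 1) = 1.94×245 + 1.67×315 + 16.04×35 = 475.3 + 526.05 + 561.4 = 1562.75
ΣP(Period 0)·Q(Period 1) = 2.26×245 + 2.14×315 + 20.38×35 = 553.7 + 674.1 + 713.3 = 1941.1
Index = 1562.75 / 1941.1 × 100 = 80.5085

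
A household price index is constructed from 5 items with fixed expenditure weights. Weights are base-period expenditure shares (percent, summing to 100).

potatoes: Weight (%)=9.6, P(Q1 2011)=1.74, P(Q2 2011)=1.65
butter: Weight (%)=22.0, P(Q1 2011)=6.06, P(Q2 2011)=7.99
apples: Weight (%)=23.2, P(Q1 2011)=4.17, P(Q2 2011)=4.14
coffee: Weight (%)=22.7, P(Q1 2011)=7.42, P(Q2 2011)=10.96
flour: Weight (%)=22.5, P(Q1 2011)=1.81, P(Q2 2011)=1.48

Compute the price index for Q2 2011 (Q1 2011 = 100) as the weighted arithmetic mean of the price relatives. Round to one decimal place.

113.1

potatoes: 9.6 × (1.65/1.74) = 9.6 × 0.948276 = 9.1034
butter: 22.0 × (7.99/6.06) = 22.0 × 1.318482 = 29.0066
apples: 23.2 × (4.14/4.17) = 23.2 × 0.992806 = 23.0331
coffee: 22.7 × (10.96/7.42) = 22.7 × 1.477089 = 33.5299
flour: 22.5 × (1.48/1.81) = 22.5 × 0.817680 = 18.3978
Index = Σ wᵢ·(p₁ᵢ/p₀ᵢ) = 9.1034 + 29.0066 + 23.0331 + 33.5299 + 18.3978 = 113.0709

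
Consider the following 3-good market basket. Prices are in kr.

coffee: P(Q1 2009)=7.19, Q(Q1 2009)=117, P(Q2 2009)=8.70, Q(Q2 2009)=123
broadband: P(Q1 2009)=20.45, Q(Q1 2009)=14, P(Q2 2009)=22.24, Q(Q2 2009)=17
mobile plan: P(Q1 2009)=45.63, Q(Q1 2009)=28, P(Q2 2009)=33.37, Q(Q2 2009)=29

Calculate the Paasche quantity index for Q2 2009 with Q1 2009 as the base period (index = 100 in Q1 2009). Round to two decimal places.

Paasche quantity index uses current-period prices as weights.
ΣP(Q2 2009)·Q(Q2 2009) = 8.70×123 + 22.24×17 + 33.37×29 = 1070.1 + 378.08 + 967.73 = 2415.91
ΣP(Q2 2009)·Q(Q1 2009) = 8.70×117 + 22.24×14 + 33.37×28 = 1017.9 + 311.36 + 934.36 = 2263.62
Index = 2415.91 / 2263.62 × 100 = 106.7277

106.73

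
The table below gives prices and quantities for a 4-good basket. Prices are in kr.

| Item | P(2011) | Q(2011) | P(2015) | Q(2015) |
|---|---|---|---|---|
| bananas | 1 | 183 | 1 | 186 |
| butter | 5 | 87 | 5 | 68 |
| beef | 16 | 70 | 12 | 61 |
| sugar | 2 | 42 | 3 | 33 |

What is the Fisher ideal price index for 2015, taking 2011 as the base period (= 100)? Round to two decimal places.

Laspeyres component (base-period weights):
ΣP(2015)Q(2011) = 1×183 + 5×87 + 12×70 + 3×42 = 183 + 435 + 840 + 126 = 1584
ΣP(2011)Q(2011) = 1×183 + 5×87 + 16×70 + 2×42 = 183 + 435 + 1120 + 84 = 1822
L = 1584 / 1822 × 100 = 86.9374
Paasche component (current-period weights):
ΣP(2015)Q(2015) = 1×186 + 5×68 + 12×61 + 3×33 = 186 + 340 + 732 + 99 = 1357
ΣP(2011)Q(2015) = 1×186 + 5×68 + 16×61 + 2×33 = 186 + 340 + 976 + 66 = 1568
P = 1357 / 1568 × 100 = 86.5434
Fisher = √(L × P) = √(86.9374 × 86.5434) = 86.7402

86.74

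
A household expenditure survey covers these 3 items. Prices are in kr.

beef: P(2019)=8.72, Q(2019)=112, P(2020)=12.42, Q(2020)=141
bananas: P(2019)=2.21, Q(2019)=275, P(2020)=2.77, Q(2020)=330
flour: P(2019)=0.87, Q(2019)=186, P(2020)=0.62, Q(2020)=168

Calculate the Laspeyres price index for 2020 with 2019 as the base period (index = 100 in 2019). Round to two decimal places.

Laspeyres price index uses base-period quantities as weights.
ΣP(2020)·Q(2019) = 12.42×112 + 2.77×275 + 0.62×186 = 1391.04 + 761.75 + 115.32 = 2268.11
ΣP(2019)·Q(2019) = 8.72×112 + 2.21×275 + 0.87×186 = 976.64 + 607.75 + 161.82 = 1746.21
Index = 2268.11 / 1746.21 × 100 = 129.8876

129.89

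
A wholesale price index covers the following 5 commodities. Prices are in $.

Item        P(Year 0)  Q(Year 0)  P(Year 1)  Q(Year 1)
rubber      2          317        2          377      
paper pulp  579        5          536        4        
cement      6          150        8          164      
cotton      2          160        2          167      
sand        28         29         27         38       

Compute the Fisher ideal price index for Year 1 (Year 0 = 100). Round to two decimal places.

Laspeyres component (base-period weights):
ΣP(Year 1)Q(Year 0) = 2×317 + 536×5 + 8×150 + 2×160 + 27×29 = 634 + 2680 + 1200 + 320 + 783 = 5617
ΣP(Year 0)Q(Year 0) = 2×317 + 579×5 + 6×150 + 2×160 + 28×29 = 634 + 2895 + 900 + 320 + 812 = 5561
L = 5617 / 5561 × 100 = 101.0070
Paasche component (current-period weights):
ΣP(Year 1)Q(Year 1) = 2×377 + 536×4 + 8×164 + 2×167 + 27×38 = 754 + 2144 + 1312 + 334 + 1026 = 5570
ΣP(Year 0)Q(Year 1) = 2×377 + 579×4 + 6×164 + 2×167 + 28×38 = 754 + 2316 + 984 + 334 + 1064 = 5452
P = 5570 / 5452 × 100 = 102.1643
Fisher = √(L × P) = √(101.0070 × 102.1643) = 101.5840

101.58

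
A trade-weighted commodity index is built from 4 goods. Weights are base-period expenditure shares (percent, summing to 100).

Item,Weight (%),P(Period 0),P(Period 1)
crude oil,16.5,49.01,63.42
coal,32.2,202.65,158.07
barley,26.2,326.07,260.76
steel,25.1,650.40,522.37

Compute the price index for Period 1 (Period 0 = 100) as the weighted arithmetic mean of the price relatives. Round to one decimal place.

87.6

crude oil: 16.5 × (63.42/49.01) = 16.5 × 1.294022 = 21.3514
coal: 32.2 × (158.07/202.65) = 32.2 × 0.780015 = 25.1165
barley: 26.2 × (260.76/326.07) = 26.2 × 0.799706 = 20.9523
steel: 25.1 × (522.37/650.40) = 25.1 × 0.803152 = 20.1591
Index = Σ wᵢ·(p₁ᵢ/p₀ᵢ) = 21.3514 + 25.1165 + 20.9523 + 20.1591 = 87.5792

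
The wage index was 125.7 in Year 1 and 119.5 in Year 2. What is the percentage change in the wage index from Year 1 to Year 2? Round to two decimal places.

-4.93%

Change = (119.5 − 125.7) / 125.7 × 100
       = -6.2 / 125.7 × 100 = -4.9324%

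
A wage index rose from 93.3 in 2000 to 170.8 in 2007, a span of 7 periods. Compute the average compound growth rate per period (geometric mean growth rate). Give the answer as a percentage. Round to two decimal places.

9.02%

Growth factor = (170.8/93.3)^(1/7) = (1.830654)^(1/7) = 1.090223
Growth rate = 1.090223 − 1 = 0.090223 = 9.0223%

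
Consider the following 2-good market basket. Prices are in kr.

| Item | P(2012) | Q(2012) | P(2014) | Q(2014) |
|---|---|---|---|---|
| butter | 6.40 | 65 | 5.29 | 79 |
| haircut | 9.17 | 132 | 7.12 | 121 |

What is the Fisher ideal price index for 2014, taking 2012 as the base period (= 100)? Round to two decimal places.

Laspeyres component (base-period weights):
ΣP(2014)Q(2012) = 5.29×65 + 7.12×132 = 343.85 + 939.84 = 1283.69
ΣP(2012)Q(2012) = 6.40×65 + 9.17×132 = 416 + 1210.44 = 1626.44
L = 1283.69 / 1626.44 × 100 = 78.9264
Paasche component (current-period weights):
ΣP(2014)Q(2014) = 5.29×79 + 7.12×121 = 417.91 + 861.52 = 1279.43
ΣP(2012)Q(2014) = 6.40×79 + 9.17×121 = 505.6 + 1109.57 = 1615.17
P = 1279.43 / 1615.17 × 100 = 79.2133
Fisher = √(L × P) = √(78.9264 × 79.2133) = 79.0697

79.07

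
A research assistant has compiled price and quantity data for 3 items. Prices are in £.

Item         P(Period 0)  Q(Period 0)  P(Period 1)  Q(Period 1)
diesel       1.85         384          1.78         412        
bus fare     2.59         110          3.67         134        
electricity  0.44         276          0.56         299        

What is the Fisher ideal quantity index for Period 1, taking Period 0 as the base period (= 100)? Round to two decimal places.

111.63

Laspeyres component (base-period weights):
ΣP(Period 0)Q(Period 1) = 1.85×412 + 2.59×134 + 0.44×299 = 762.2 + 347.06 + 131.56 = 1240.82
ΣP(Period 0)Q(Period 0) = 1.85×384 + 2.59×110 + 0.44×276 = 710.4 + 284.9 + 121.44 = 1116.74
L = 1240.82 / 1116.74 × 100 = 111.1109
Paasche component (current-period weights):
ΣP(Period 1)Q(Period 1) = 1.78×412 + 3.67×134 + 0.56×299 = 733.36 + 491.78 + 167.44 = 1392.58
ΣP(Period 1)Q(Period 0) = 1.78×384 + 3.67×110 + 0.56×276 = 683.52 + 403.7 + 154.56 = 1241.78
P = 1392.58 / 1241.78 × 100 = 112.1439
Fisher = √(L × P) = √(111.1109 × 112.1439) = 111.6262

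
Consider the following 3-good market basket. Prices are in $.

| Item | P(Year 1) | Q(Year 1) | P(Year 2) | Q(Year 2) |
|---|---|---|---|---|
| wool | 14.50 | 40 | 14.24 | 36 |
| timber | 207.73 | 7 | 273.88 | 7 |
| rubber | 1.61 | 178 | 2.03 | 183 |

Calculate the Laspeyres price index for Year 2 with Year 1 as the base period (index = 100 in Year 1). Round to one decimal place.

122.7

Laspeyres price index uses base-period quantities as weights.
ΣP(Year 2)·Q(Year 1) = 14.24×40 + 273.88×7 + 2.03×178 = 569.6 + 1917.16 + 361.34 = 2848.1
ΣP(Year 1)·Q(Year 1) = 14.50×40 + 207.73×7 + 1.61×178 = 580 + 1454.11 + 286.58 = 2320.69
Index = 2848.1 / 2320.69 × 100 = 122.7264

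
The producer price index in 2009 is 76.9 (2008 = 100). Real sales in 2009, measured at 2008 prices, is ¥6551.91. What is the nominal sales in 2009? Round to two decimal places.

Nominal = Real × (Index/100) = 6551.91 × (76.9/100)
        = 6551.91 × 0.769 = 5038.4188

5038.42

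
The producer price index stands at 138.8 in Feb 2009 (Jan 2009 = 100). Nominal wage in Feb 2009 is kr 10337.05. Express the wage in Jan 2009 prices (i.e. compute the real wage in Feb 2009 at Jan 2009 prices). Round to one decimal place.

7447.4

Real = Nominal ÷ (Index/100) = 10337.05 ÷ (138.8/100)
     = 10337.05 ÷ 1.388 = 7447.4424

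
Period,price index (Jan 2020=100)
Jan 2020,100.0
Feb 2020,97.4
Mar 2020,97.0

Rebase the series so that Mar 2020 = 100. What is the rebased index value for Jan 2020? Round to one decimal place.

Rebased(Jan 2020) = 100.0 / 97.0 × 100 = 103.0928

103.1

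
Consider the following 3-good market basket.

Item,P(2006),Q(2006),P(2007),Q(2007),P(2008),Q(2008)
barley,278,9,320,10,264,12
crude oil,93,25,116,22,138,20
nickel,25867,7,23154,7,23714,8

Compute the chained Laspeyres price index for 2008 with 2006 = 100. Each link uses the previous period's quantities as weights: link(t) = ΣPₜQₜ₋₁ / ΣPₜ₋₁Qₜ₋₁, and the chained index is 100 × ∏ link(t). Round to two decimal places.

92.36

Link 2006→2007:
ΣP(2007)Q(2006) = 320×9 + 116×25 + 23154×7 = 2880 + 2900 + 162078 = 167858
ΣP(2006)Q(2006) = 278×9 + 93×25 + 25867×7 = 2502 + 2325 + 181069 = 185896
link = 167858/185896 = 0.902967
Link 2007→2008:
ΣP(2008)Q(2007) = 264×10 + 138×22 + 23714×7 = 2640 + 3036 + 165998 = 171674
ΣP(2007)Q(2007) = 320×10 + 116×22 + 23154×7 = 3200 + 2552 + 162078 = 167830
link = 171674/167830 = 1.022904
Chained index = 100 × 0.902967 × 1.022904 = 92.3649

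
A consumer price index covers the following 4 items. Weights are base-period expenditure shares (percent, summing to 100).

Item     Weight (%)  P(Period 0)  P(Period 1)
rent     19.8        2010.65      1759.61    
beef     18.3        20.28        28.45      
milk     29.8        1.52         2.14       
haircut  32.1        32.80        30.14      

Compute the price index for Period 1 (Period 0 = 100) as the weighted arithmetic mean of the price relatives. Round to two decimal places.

rent: 19.8 × (1759.61/2010.65) = 19.8 × 0.875145 = 17.3279
beef: 18.3 × (28.45/20.28) = 18.3 × 1.402860 = 25.6723
milk: 29.8 × (2.14/1.52) = 29.8 × 1.407895 = 41.9553
haircut: 32.1 × (30.14/32.80) = 32.1 × 0.918902 = 29.4968
Index = Σ wᵢ·(p₁ᵢ/p₀ᵢ) = 17.3279 + 25.6723 + 41.9553 + 29.4968 = 114.4522

114.45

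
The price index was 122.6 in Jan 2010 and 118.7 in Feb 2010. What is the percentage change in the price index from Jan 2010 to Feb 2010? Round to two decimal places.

-3.18%

Change = (118.7 − 122.6) / 122.6 × 100
       = -3.9 / 122.6 × 100 = -3.1811%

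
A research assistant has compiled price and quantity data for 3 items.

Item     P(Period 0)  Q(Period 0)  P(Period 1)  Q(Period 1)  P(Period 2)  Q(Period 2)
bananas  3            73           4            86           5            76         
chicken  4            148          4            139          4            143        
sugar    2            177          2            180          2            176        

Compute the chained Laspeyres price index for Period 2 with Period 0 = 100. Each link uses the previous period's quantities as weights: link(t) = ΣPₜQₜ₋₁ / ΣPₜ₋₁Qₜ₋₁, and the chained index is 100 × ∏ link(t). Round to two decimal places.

Link Period 0→Period 1:
ΣP(Period 1)Q(Period 0) = 4×73 + 4×148 + 2×177 = 292 + 592 + 354 = 1238
ΣP(Period 0)Q(Period 0) = 3×73 + 4×148 + 2×177 = 219 + 592 + 354 = 1165
link = 1238/1165 = 1.062661
Link Period 1→Period 2:
ΣP(Period 2)Q(Period 1) = 5×86 + 4×139 + 2×180 = 430 + 556 + 360 = 1346
ΣP(Period 1)Q(Period 1) = 4×86 + 4×139 + 2×180 = 344 + 556 + 360 = 1260
link = 1346/1260 = 1.068254
Chained index = 100 × 1.062661 × 1.068254 = 113.5192

113.52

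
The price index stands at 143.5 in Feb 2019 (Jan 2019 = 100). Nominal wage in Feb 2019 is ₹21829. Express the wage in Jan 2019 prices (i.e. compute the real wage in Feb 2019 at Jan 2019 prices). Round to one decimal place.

15211.8

Real = Nominal ÷ (Index/100) = 21829 ÷ (143.5/100)
     = 21829 ÷ 1.435 = 15211.8467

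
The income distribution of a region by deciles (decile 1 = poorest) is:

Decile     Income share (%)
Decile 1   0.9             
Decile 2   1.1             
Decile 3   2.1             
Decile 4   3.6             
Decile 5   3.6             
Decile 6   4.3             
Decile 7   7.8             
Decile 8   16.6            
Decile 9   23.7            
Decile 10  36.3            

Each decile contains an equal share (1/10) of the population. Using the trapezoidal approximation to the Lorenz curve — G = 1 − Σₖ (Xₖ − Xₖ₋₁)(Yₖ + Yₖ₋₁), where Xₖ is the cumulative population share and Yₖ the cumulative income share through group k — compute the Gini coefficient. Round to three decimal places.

0.563

Cumulative income shares Yₖ: 0.0090, 0.0200, 0.0410, 0.0770, 0.1130, 0.1560, 0.2340, 0.4000, 0.6370, 1.0000
Σ (Xₖ−Xₖ₋₁)(Yₖ+Yₖ₋₁) = (1/10)(0.0090+0.0000) + (1/10)(0.0200+0.0090) + (1/10)(0.0410+0.0200) + (1/10)(0.0770+0.0410) + (1/10)(0.1130+0.0770) + (1/10)(0.1560+0.1130) + (1/10)(0.2340+0.1560) + (1/10)(0.4000+0.2340) + (1/10)(0.6370+0.4000) + (1/10)(1.0000+0.6370)
  = 0.0009 + 0.0029 + 0.0061 + 0.0118 + 0.0190 + 0.0269 + 0.0390 + 0.0634 + 0.1037 + 0.1637 = 0.4374
G = 1 − 0.4374 = 0.5626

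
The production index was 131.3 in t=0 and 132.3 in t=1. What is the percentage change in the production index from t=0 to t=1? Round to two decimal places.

Change = (132.3 − 131.3) / 131.3 × 100
       = 1.0 / 131.3 × 100 = 0.7616%

0.76%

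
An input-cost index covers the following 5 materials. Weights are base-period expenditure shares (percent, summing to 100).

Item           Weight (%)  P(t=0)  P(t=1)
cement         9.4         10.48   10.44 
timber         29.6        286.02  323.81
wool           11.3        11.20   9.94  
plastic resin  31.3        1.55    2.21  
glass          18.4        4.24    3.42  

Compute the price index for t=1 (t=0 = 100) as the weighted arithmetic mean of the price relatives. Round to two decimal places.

cement: 9.4 × (10.44/10.48) = 9.4 × 0.996183 = 9.3641
timber: 29.6 × (323.81/286.02) = 29.6 × 1.132124 = 33.5109
wool: 11.3 × (9.94/11.20) = 11.3 × 0.887500 = 10.0288
plastic resin: 31.3 × (2.21/1.55) = 31.3 × 1.425806 = 44.6277
glass: 18.4 × (3.42/4.24) = 18.4 × 0.806604 = 14.8415
Index = Σ wᵢ·(p₁ᵢ/p₀ᵢ) = 9.3641 + 33.5109 + 10.0288 + 44.6277 + 14.8415 = 112.3730

112.37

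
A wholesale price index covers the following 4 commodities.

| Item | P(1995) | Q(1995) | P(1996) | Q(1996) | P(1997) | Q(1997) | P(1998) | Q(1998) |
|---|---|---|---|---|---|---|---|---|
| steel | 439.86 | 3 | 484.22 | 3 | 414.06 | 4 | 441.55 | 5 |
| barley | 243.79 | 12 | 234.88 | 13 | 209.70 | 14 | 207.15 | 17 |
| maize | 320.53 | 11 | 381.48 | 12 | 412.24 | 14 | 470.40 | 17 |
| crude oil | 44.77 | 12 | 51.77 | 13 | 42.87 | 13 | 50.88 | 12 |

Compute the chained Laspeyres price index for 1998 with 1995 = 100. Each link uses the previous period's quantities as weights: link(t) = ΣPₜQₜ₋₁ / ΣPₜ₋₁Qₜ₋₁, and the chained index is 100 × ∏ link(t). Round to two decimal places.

Link 1995→1996:
ΣP(1996)Q(1995) = 484.22×3 + 234.88×12 + 381.48×11 + 51.77×12 = 1452.66 + 2818.56 + 4196.28 + 621.24 = 9088.74
ΣP(1995)Q(1995) = 439.86×3 + 243.79×12 + 320.53×11 + 44.77×12 = 1319.58 + 2925.48 + 3525.83 + 537.24 = 8308.13
link = 9088.74/8308.13 = 1.093957
Link 1996→1997:
ΣP(1997)Q(1996) = 414.06×3 + 209.70×13 + 412.24×12 + 42.87×13 = 1242.18 + 2726.1 + 4946.88 + 557.31 = 9472.47
ΣP(1996)Q(1996) = 484.22×3 + 234.88×13 + 381.48×12 + 51.77×13 = 1452.66 + 3053.44 + 4577.76 + 673.01 = 9756.87
link = 9472.47/9756.87 = 0.970851
Link 1997→1998:
ΣP(1998)Q(1997) = 441.55×4 + 207.15×14 + 470.40×14 + 50.88×13 = 1766.2 + 2900.1 + 6585.6 + 661.44 = 11913.34
ΣP(1997)Q(1997) = 414.06×4 + 209.70×14 + 412.24×14 + 42.87×13 = 1656.24 + 2935.8 + 5771.36 + 557.31 = 10920.71
link = 11913.34/10920.71 = 1.090894
Chained index = 100 × 1.093957 × 0.970851 × 1.090894 = 115.8606

115.86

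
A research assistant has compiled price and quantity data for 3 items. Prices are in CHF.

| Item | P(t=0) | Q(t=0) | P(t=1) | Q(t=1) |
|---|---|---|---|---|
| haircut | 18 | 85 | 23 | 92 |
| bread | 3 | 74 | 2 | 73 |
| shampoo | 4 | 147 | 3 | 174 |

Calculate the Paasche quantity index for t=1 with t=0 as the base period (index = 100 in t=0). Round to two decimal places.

Paasche quantity index uses current-period prices as weights.
ΣP(t=1)·Q(t=1) = 23×92 + 2×73 + 3×174 = 2116 + 146 + 522 = 2784
ΣP(t=1)·Q(t=0) = 23×85 + 2×74 + 3×147 = 1955 + 148 + 441 = 2544
Index = 2784 / 2544 × 100 = 109.4340

109.43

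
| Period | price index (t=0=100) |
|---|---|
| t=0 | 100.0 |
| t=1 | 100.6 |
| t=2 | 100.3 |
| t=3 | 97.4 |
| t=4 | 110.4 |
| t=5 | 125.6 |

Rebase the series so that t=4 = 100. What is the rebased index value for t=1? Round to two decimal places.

91.12

Rebased(t=1) = 100.6 / 110.4 × 100 = 91.1232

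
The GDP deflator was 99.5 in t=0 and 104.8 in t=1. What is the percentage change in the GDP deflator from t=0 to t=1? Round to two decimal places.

5.33%

Change = (104.8 − 99.5) / 99.5 × 100
       = 5.3 / 99.5 × 100 = 5.3266%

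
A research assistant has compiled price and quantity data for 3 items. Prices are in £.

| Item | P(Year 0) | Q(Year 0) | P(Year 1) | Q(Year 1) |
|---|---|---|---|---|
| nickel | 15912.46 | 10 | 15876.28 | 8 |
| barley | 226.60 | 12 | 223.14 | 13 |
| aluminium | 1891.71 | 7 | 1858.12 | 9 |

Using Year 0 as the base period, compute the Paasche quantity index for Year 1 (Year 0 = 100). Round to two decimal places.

Paasche quantity index uses current-period prices as weights.
ΣP(Year 1)·Q(Year 1) = 15876.28×8 + 223.14×13 + 1858.12×9 = 127010.24 + 2900.82 + 16723.08 = 146634.14
ΣP(Year 1)·Q(Year 0) = 15876.28×10 + 223.14×12 + 1858.12×7 = 158762.8 + 2677.68 + 13006.84 = 174447.32
Index = 146634.14 / 174447.32 × 100 = 84.0564

84.06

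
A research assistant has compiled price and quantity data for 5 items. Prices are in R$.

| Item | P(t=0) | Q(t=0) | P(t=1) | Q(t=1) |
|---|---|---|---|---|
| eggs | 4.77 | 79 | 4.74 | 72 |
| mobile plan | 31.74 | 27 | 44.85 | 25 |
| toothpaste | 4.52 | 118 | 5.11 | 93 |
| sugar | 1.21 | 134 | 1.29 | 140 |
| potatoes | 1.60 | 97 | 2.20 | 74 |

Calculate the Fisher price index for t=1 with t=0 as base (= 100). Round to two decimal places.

Laspeyres component (base-period weights):
ΣP(t=1)Q(t=0) = 4.74×79 + 44.85×27 + 5.11×118 + 1.29×134 + 2.20×97 = 374.46 + 1210.95 + 602.98 + 172.86 + 213.4 = 2574.65
ΣP(t=0)Q(t=0) = 4.77×79 + 31.74×27 + 4.52×118 + 1.21×134 + 1.60×97 = 376.83 + 856.98 + 533.36 + 162.14 + 155.2 = 2084.51
L = 2574.65 / 2084.51 × 100 = 123.5134
Paasche component (current-period weights):
ΣP(t=1)Q(t=1) = 4.74×72 + 44.85×25 + 5.11×93 + 1.29×140 + 2.20×74 = 341.28 + 1121.25 + 475.23 + 180.6 + 162.8 = 2281.16
ΣP(t=0)Q(t=1) = 4.77×72 + 31.74×25 + 4.52×93 + 1.21×140 + 1.60×74 = 343.44 + 793.5 + 420.36 + 169.4 + 118.4 = 1845.1
P = 2281.16 / 1845.1 × 100 = 123.6334
Fisher = √(L × P) = √(123.5134 × 123.6334) = 123.5734

123.57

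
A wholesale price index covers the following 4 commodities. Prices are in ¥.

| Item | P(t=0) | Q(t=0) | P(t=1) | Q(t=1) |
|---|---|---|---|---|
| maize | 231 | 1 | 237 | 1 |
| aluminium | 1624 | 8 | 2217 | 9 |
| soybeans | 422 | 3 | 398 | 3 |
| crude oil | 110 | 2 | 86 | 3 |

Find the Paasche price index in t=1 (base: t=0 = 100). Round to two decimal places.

131.62

Paasche price index uses current-period quantities as weights.
ΣP(t=1)·Q(t=1) = 237×1 + 2217×9 + 398×3 + 86×3 = 237 + 19953 + 1194 + 258 = 21642
ΣP(t=0)·Q(t=1) = 231×1 + 1624×9 + 422×3 + 110×3 = 231 + 14616 + 1266 + 330 = 16443
Index = 21642 / 16443 × 100 = 131.6183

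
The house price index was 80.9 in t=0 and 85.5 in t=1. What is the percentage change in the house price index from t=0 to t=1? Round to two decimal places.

Change = (85.5 − 80.9) / 80.9 × 100
       = 4.6 / 80.9 × 100 = 5.6860%

5.69%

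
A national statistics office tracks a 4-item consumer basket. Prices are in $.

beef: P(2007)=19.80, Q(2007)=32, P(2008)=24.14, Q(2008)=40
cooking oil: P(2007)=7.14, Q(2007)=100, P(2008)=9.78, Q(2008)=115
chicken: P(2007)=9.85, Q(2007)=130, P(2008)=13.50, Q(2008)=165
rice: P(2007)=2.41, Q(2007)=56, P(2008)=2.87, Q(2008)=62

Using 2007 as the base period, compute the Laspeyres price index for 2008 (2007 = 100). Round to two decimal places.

132.69

Laspeyres price index uses base-period quantities as weights.
ΣP(2008)·Q(2007) = 24.14×32 + 9.78×100 + 13.50×130 + 2.87×56 = 772.48 + 978 + 1755 + 160.72 = 3666.2
ΣP(2007)·Q(2007) = 19.80×32 + 7.14×100 + 9.85×130 + 2.41×56 = 633.6 + 714 + 1280.5 + 134.96 = 2763.06
Index = 3666.2 / 2763.06 × 100 = 132.6862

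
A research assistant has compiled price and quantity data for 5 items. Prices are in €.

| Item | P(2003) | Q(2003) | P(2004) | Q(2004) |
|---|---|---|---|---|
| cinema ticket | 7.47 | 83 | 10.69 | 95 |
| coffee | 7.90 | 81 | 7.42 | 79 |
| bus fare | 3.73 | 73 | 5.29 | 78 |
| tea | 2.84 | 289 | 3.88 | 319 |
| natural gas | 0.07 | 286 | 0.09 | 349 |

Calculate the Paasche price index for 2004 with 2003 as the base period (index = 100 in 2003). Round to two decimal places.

Paasche price index uses current-period quantities as weights.
ΣP(2004)·Q(2004) = 10.69×95 + 7.42×79 + 5.29×78 + 3.88×319 + 0.09×349 = 1015.55 + 586.18 + 412.62 + 1237.72 + 31.41 = 3283.48
ΣP(2003)·Q(2004) = 7.47×95 + 7.90×79 + 3.73×78 + 2.84×319 + 0.07×349 = 709.65 + 624.1 + 290.94 + 905.96 + 24.43 = 2555.08
Index = 3283.48 / 2555.08 × 100 = 128.5079

128.51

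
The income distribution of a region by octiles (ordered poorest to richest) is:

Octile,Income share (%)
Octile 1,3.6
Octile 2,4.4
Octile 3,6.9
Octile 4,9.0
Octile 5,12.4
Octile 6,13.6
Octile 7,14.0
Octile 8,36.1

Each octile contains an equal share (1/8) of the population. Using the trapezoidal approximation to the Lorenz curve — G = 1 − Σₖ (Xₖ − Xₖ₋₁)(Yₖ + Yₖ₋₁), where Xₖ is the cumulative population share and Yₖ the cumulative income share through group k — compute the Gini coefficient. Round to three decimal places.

Cumulative income shares Yₖ: 0.0360, 0.0800, 0.1490, 0.2390, 0.3630, 0.4990, 0.6390, 1.0000
Σ (Xₖ−Xₖ₋₁)(Yₖ+Yₖ₋₁) = (1/8)(0.0360+0.0000) + (1/8)(0.0800+0.0360) + (1/8)(0.1490+0.0800) + (1/8)(0.2390+0.1490) + (1/8)(0.3630+0.2390) + (1/8)(0.4990+0.3630) + (1/8)(0.6390+0.4990) + (1/8)(1.0000+0.6390)
  = 0.0045 + 0.0145 + 0.0286 + 0.0485 + 0.0752 + 0.1077 + 0.1422 + 0.2049 = 0.6262
G = 1 − 0.6262 = 0.3738

0.374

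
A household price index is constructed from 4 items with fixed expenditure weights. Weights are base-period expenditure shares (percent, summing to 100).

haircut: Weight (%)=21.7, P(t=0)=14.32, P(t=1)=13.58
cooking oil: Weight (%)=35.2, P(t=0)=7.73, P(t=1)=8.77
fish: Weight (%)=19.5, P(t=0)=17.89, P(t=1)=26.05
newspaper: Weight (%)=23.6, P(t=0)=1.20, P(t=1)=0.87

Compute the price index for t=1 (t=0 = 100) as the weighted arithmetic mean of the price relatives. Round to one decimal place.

haircut: 21.7 × (13.58/14.32) = 21.7 × 0.948324 = 20.5786
cooking oil: 35.2 × (8.77/7.73) = 35.2 × 1.134541 = 39.9358
fish: 19.5 × (26.05/17.89) = 19.5 × 1.456121 = 28.3944
newspaper: 23.6 × (0.87/1.20) = 23.6 × 0.725000 = 17.1100
Index = Σ wᵢ·(p₁ᵢ/p₀ᵢ) = 20.5786 + 39.9358 + 28.3944 + 17.1100 = 106.0188

106.0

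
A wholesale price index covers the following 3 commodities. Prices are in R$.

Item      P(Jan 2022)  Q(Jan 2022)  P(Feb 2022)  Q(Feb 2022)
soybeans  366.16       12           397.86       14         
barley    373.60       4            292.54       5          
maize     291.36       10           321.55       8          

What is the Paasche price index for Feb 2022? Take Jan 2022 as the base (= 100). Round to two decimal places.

103.00

Paasche price index uses current-period quantities as weights.
ΣP(Feb 2022)·Q(Feb 2022) = 397.86×14 + 292.54×5 + 321.55×8 = 5570.04 + 1462.7 + 2572.4 = 9605.14
ΣP(Jan 2022)·Q(Feb 2022) = 366.16×14 + 373.60×5 + 291.36×8 = 5126.24 + 1868 + 2330.88 = 9325.12
Index = 9605.14 / 9325.12 × 100 = 103.0029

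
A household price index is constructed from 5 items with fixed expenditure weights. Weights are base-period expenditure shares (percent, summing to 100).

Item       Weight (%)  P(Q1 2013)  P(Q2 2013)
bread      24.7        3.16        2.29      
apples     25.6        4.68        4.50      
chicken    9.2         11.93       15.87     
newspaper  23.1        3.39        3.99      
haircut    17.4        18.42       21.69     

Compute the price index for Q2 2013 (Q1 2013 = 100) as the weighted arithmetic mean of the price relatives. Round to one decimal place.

102.4

bread: 24.7 × (2.29/3.16) = 24.7 × 0.724684 = 17.8997
apples: 25.6 × (4.50/4.68) = 25.6 × 0.961538 = 24.6154
chicken: 9.2 × (15.87/11.93) = 9.2 × 1.330260 = 12.2384
newspaper: 23.1 × (3.99/3.39) = 23.1 × 1.176991 = 27.1885
haircut: 17.4 × (21.69/18.42) = 17.4 × 1.177524 = 20.4889
Index = Σ wᵢ·(p₁ᵢ/p₀ᵢ) = 17.8997 + 24.6154 + 12.2384 + 27.1885 + 20.4889 = 102.4309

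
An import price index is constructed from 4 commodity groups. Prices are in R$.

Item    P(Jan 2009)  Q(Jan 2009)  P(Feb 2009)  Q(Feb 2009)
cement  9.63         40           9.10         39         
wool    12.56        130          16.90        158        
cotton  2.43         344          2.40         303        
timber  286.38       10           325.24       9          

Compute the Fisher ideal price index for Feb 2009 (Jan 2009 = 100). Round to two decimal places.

Laspeyres component (base-period weights):
ΣP(Feb 2009)Q(Jan 2009) = 9.10×40 + 16.90×130 + 2.40×344 + 325.24×10 = 364 + 2197 + 825.6 + 3252.4 = 6639
ΣP(Jan 2009)Q(Jan 2009) = 9.63×40 + 12.56×130 + 2.43×344 + 286.38×10 = 385.2 + 1632.8 + 835.92 + 2863.8 = 5717.72
L = 6639 / 5717.72 × 100 = 116.1127
Paasche component (current-period weights):
ΣP(Feb 2009)Q(Feb 2009) = 9.10×39 + 16.90×158 + 2.40×303 + 325.24×9 = 354.9 + 2670.2 + 727.2 + 2927.16 = 6679.46
ΣP(Jan 2009)Q(Feb 2009) = 9.63×39 + 12.56×158 + 2.43×303 + 286.38×9 = 375.57 + 1984.48 + 736.29 + 2577.42 = 5673.76
P = 6679.46 / 5673.76 × 100 = 117.7255
Fisher = √(L × P) = √(116.1127 × 117.7255) = 116.9163

116.92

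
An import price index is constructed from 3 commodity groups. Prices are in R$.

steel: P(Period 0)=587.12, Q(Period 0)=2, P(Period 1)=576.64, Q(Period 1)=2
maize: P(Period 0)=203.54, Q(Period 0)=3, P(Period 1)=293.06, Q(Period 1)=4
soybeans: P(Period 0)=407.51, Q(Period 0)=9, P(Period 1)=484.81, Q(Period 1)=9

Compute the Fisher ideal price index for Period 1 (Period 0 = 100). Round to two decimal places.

117.78

Laspeyres component (base-period weights):
ΣP(Period 1)Q(Period 0) = 576.64×2 + 293.06×3 + 484.81×9 = 1153.28 + 879.18 + 4363.29 = 6395.75
ΣP(Period 0)Q(Period 0) = 587.12×2 + 203.54×3 + 407.51×9 = 1174.24 + 610.62 + 3667.59 = 5452.45
L = 6395.75 / 5452.45 × 100 = 117.3005
Paasche component (current-period weights):
ΣP(Period 1)Q(Period 1) = 576.64×2 + 293.06×4 + 484.81×9 = 1153.28 + 1172.24 + 4363.29 = 6688.81
ΣP(Period 0)Q(Period 1) = 587.12×2 + 203.54×4 + 407.51×9 = 1174.24 + 814.16 + 3667.59 = 5655.99
P = 6688.81 / 5655.99 × 100 = 118.2606
Fisher = √(L × P) = √(117.3005 × 118.2606) = 117.7796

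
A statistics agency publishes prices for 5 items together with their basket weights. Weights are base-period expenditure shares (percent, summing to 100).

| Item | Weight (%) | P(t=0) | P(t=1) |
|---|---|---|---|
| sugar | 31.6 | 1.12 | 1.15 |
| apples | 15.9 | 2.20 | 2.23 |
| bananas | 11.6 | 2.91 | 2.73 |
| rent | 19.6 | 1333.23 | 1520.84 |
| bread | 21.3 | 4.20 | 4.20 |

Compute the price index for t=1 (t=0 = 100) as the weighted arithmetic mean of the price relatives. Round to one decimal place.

103.1

sugar: 31.6 × (1.15/1.12) = 31.6 × 1.026786 = 32.4464
apples: 15.9 × (2.23/2.20) = 15.9 × 1.013636 = 16.1168
bananas: 11.6 × (2.73/2.91) = 11.6 × 0.938144 = 10.8825
rent: 19.6 × (1520.84/1333.23) = 19.6 × 1.140718 = 22.3581
bread: 21.3 × (4.20/4.20) = 21.3 × 1.000000 = 21.3000
Index = Σ wᵢ·(p₁ᵢ/p₀ᵢ) = 32.4464 + 16.1168 + 10.8825 + 22.3581 + 21.3000 = 103.1038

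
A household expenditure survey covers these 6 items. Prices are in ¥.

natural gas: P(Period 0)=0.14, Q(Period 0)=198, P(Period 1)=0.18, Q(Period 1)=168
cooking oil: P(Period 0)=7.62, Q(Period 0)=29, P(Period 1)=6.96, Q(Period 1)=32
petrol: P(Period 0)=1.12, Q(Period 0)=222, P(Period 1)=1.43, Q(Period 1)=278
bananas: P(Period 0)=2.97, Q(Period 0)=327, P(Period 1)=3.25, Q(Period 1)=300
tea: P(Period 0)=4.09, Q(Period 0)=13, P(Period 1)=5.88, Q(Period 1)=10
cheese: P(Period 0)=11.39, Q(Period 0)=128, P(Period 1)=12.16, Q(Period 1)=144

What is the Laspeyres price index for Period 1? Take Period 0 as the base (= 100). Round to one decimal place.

Laspeyres price index uses base-period quantities as weights.
ΣP(Period 1)·Q(Period 0) = 0.18×198 + 6.96×29 + 1.43×222 + 3.25×327 + 5.88×13 + 12.16×128 = 35.64 + 201.84 + 317.46 + 1062.75 + 76.44 + 1556.48 = 3250.61
ΣP(Period 0)·Q(Period 0) = 0.14×198 + 7.62×29 + 1.12×222 + 2.97×327 + 4.09×13 + 11.39×128 = 27.72 + 220.98 + 248.64 + 971.19 + 53.17 + 1457.92 = 2979.62
Index = 3250.61 / 2979.62 × 100 = 109.0948

109.1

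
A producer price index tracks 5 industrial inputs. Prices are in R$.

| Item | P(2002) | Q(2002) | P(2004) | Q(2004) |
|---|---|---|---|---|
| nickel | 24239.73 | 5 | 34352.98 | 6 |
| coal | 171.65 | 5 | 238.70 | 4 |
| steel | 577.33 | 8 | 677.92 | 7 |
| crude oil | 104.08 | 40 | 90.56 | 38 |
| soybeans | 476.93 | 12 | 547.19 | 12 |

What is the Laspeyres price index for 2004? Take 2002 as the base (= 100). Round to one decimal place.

138.1

Laspeyres price index uses base-period quantities as weights.
ΣP(2004)·Q(2002) = 34352.98×5 + 238.70×5 + 677.92×8 + 90.56×40 + 547.19×12 = 171764.9 + 1193.5 + 5423.36 + 3622.4 + 6566.28 = 188570.44
ΣP(2002)·Q(2002) = 24239.73×5 + 171.65×5 + 577.33×8 + 104.08×40 + 476.93×12 = 121198.65 + 858.25 + 4618.64 + 4163.2 + 5723.16 = 136561.9
Index = 188570.44 / 136561.9 × 100 = 138.0842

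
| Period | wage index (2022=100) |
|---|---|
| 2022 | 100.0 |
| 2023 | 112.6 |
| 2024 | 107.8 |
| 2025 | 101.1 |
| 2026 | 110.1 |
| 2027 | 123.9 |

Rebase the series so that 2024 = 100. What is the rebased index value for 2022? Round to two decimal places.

92.76

Rebased(2022) = 100.0 / 107.8 × 100 = 92.7644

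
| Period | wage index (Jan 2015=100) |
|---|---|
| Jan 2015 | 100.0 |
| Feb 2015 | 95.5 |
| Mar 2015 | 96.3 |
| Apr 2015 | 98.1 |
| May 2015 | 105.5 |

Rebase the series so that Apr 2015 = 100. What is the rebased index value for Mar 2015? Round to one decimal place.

98.2

Rebased(Mar 2015) = 96.3 / 98.1 × 100 = 98.1651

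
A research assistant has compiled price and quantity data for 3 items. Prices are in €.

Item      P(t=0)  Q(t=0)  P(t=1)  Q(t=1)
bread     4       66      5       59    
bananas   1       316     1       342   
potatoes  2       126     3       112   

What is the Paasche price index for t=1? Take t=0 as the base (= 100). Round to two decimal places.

121.32

Paasche price index uses current-period quantities as weights.
ΣP(t=1)·Q(t=1) = 5×59 + 1×342 + 3×112 = 295 + 342 + 336 = 973
ΣP(t=0)·Q(t=1) = 4×59 + 1×342 + 2×112 = 236 + 342 + 224 = 802
Index = 973 / 802 × 100 = 121.3217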